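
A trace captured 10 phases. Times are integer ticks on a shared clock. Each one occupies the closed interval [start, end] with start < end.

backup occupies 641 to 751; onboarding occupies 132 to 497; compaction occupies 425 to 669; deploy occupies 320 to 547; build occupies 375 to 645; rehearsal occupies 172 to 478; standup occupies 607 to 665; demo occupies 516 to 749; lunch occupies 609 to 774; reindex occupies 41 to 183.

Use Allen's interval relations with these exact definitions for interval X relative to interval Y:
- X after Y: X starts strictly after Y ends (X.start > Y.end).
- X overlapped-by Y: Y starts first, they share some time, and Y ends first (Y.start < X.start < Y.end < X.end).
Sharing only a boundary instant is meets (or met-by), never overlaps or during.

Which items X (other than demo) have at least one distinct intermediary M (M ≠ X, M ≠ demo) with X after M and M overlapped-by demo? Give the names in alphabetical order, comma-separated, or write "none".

Target demo = [516, 749].
Intermediaries M with M overlapped-by demo: backup, lunch.
Via backup — items with X after backup: none.
Via lunch — items with X after lunch: none.
Union: none.

none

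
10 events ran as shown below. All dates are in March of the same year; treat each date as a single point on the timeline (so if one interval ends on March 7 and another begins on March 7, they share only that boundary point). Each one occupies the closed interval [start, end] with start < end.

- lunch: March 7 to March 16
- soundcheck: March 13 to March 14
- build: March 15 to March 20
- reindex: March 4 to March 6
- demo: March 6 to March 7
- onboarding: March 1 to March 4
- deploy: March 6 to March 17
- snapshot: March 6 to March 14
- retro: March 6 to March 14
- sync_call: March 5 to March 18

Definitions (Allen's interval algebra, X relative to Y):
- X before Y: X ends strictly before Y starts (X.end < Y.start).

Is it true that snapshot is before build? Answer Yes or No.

Yes

snapshot = [March 6, March 14], build = [March 15, March 20].
Actual relation of snapshot to build: before.
Asked whether 'before' holds → Yes.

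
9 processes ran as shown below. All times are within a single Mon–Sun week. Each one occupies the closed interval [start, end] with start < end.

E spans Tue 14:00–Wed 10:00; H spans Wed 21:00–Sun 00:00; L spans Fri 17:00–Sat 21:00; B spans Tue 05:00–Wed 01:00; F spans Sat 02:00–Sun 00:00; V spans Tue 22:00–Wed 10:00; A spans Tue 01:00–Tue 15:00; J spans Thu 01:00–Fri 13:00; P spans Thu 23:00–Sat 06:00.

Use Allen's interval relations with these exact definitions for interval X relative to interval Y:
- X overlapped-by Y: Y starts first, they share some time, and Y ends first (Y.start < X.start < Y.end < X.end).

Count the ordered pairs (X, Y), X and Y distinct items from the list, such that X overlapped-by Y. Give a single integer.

8

Checking all 72 ordered pairs for relation 'overlapped-by'; matching pairs in alphabetical order:
(B, A): B overlapped-by A ✓
(E, A): E overlapped-by A ✓
(E, B): E overlapped-by B ✓
(F, L): F overlapped-by L ✓
(F, P): F overlapped-by P ✓
(L, P): L overlapped-by P ✓
(P, J): P overlapped-by J ✓
(V, B): V overlapped-by B ✓
Count: 8.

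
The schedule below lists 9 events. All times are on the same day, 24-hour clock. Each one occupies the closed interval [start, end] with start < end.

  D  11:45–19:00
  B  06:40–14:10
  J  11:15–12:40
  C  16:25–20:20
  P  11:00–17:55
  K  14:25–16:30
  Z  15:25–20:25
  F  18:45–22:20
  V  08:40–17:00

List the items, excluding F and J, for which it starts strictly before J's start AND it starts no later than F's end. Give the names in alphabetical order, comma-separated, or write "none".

B, P, V

Conditions: its start is strictly before J's start (X.start < 11:15) AND its start is no later than F's end (X.start <= 22:20).
B: start 06:40 < 11:15? ✓; start 06:40 <= 22:20? ✓ → yes.
C: start 16:25 < 11:15? ✗; start 16:25 <= 22:20? ✓ → no.
D: start 11:45 < 11:15? ✗; start 11:45 <= 22:20? ✓ → no.
K: start 14:25 < 11:15? ✗; start 14:25 <= 22:20? ✓ → no.
P: start 11:00 < 11:15? ✓; start 11:00 <= 22:20? ✓ → yes.
V: start 08:40 < 11:15? ✓; start 08:40 <= 22:20? ✓ → yes.
Z: start 15:25 < 11:15? ✗; start 15:25 <= 22:20? ✓ → no.
Result: B, P, V.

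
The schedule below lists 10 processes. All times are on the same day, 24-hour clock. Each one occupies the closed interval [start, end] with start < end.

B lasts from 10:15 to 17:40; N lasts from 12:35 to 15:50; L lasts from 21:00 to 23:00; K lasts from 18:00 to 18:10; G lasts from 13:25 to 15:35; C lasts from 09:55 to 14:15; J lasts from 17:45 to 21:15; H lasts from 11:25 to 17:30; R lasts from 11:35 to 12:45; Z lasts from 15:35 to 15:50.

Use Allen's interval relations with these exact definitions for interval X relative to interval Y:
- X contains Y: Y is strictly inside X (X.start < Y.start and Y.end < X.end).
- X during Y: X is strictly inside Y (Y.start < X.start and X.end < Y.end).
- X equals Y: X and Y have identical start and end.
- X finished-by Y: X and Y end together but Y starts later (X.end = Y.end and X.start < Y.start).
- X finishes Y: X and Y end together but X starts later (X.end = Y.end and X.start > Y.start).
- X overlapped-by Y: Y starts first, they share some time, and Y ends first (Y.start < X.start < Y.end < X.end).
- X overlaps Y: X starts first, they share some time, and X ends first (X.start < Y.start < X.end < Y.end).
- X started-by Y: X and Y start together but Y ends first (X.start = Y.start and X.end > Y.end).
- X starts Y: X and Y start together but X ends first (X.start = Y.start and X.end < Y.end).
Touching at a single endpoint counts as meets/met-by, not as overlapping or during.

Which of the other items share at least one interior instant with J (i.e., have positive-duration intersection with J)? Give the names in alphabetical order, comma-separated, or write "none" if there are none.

Target J = [17:45, 21:15].
B [10:15, 17:40] → before → no.
C [09:55, 14:15] → before → no.
G [13:25, 15:35] → before → no.
H [11:25, 17:30] → before → no.
K [18:00, 18:10] → during → yes.
L [21:00, 23:00] → overlapped-by → yes.
N [12:35, 15:50] → before → no.
R [11:35, 12:45] → before → no.
Z [15:35, 15:50] → before → no.
Result: K, L.

K, L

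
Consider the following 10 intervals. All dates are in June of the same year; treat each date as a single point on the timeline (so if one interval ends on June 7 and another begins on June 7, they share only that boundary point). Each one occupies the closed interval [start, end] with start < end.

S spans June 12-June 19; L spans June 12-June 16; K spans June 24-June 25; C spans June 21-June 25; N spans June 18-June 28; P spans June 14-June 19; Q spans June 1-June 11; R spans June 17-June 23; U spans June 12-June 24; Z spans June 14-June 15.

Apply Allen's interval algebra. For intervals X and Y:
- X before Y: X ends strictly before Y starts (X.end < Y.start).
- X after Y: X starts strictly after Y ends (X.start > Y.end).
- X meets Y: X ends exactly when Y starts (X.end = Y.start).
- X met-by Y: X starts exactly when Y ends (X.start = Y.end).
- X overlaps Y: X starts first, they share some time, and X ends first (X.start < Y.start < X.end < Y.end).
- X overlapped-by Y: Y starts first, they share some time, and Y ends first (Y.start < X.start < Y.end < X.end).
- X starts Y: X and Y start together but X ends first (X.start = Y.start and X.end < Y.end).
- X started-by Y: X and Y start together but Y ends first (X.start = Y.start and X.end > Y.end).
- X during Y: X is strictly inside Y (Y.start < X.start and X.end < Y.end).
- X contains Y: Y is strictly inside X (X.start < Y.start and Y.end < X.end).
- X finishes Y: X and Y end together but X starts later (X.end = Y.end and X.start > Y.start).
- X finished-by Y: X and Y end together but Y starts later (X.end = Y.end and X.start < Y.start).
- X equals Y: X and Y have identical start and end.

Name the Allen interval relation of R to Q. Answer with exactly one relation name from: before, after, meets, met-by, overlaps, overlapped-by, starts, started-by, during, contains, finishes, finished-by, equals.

R = [June 17, June 23]; Q = [June 1, June 11].
Compare endpoints: R.start > Q.start, R.start > Q.end, R.end > Q.start, R.end > Q.end.
That pattern is 'after'.

after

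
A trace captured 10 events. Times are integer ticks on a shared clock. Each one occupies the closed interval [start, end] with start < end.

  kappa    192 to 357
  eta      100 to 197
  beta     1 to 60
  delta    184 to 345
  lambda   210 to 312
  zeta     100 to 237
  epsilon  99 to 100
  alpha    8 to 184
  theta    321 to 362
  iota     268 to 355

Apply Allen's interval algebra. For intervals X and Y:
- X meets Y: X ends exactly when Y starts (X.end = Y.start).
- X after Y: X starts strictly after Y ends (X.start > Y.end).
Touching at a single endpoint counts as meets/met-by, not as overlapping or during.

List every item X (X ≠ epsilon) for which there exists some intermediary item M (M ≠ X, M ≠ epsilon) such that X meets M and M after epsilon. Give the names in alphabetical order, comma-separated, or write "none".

alpha

Target epsilon = [99, 100].
Intermediaries M with M after epsilon: delta, iota, kappa, lambda, theta.
Via delta — items with X meets delta: alpha.
Via iota — items with X meets iota: none.
Via kappa — items with X meets kappa: none.
Via lambda — items with X meets lambda: none.
Via theta — items with X meets theta: none.
Union: alpha.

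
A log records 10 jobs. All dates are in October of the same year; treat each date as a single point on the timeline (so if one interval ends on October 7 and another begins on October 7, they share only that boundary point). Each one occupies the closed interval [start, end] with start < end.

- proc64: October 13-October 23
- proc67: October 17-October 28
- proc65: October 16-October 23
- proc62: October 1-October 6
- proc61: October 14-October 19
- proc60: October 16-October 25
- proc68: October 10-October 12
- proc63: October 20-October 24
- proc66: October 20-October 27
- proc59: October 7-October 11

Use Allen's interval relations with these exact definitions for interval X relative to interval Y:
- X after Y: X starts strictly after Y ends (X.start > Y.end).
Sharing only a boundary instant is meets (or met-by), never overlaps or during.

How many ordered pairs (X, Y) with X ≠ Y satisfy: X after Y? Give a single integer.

Checking all 90 ordered pairs for relation 'after'; matching pairs in alphabetical order:
(proc59, proc62): proc59 after proc62 ✓
(proc60, proc59): proc60 after proc59 ✓
(proc60, proc62): proc60 after proc62 ✓
(proc60, proc68): proc60 after proc68 ✓
(proc61, proc59): proc61 after proc59 ✓
(proc61, proc62): proc61 after proc62 ✓
(proc61, proc68): proc61 after proc68 ✓
(proc63, proc59): proc63 after proc59 ✓
(proc63, proc61): proc63 after proc61 ✓
(proc63, proc62): proc63 after proc62 ✓
(proc63, proc68): proc63 after proc68 ✓
(proc64, proc59): proc64 after proc59 ✓
(proc64, proc62): proc64 after proc62 ✓
(proc64, proc68): proc64 after proc68 ✓
(proc65, proc59): proc65 after proc59 ✓
(proc65, proc62): proc65 after proc62 ✓
(proc65, proc68): proc65 after proc68 ✓
(proc66, proc59): proc66 after proc59 ✓
(proc66, proc61): proc66 after proc61 ✓
(proc66, proc62): proc66 after proc62 ✓
(proc66, proc68): proc66 after proc68 ✓
(proc67, proc59): proc67 after proc59 ✓
(proc67, proc62): proc67 after proc62 ✓
(proc67, proc68): proc67 after proc68 ✓
... plus 1 further pairs not listed.
Count: 25.

25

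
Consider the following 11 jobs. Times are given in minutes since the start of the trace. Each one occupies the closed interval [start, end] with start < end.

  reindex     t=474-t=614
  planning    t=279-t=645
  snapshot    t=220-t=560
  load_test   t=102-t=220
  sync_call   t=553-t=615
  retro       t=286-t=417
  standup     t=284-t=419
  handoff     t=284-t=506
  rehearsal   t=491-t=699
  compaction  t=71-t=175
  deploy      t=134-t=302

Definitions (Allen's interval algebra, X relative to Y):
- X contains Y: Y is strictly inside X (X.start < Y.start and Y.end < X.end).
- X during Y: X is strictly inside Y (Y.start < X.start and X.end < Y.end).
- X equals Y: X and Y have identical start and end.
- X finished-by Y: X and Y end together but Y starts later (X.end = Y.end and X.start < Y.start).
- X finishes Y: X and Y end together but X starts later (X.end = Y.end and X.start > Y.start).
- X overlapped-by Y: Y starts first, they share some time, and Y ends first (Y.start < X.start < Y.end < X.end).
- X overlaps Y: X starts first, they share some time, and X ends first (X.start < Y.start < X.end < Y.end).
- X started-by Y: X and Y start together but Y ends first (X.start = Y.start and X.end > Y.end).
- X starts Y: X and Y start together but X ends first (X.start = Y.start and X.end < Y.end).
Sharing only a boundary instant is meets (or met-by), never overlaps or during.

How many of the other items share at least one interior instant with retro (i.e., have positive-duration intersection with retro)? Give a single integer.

Target retro = [t=286, t=417].
compaction [t=71, t=175] → before → no.
deploy [t=134, t=302] → overlaps → counts.
handoff [t=284, t=506] → contains → counts.
load_test [t=102, t=220] → before → no.
planning [t=279, t=645] → contains → counts.
rehearsal [t=491, t=699] → after → no.
reindex [t=474, t=614] → after → no.
snapshot [t=220, t=560] → contains → counts.
standup [t=284, t=419] → contains → counts.
sync_call [t=553, t=615] → after → no.
Total: 5.

5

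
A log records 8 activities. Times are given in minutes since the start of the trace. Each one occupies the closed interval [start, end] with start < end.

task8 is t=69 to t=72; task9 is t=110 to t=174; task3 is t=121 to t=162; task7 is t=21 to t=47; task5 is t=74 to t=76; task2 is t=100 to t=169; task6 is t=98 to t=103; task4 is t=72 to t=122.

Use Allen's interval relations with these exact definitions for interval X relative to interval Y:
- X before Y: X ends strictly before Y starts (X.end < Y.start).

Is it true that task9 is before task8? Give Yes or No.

task9 = [t=110, t=174], task8 = [t=69, t=72].
Actual relation of task9 to task8: after.
Asked whether 'before' holds → No.

No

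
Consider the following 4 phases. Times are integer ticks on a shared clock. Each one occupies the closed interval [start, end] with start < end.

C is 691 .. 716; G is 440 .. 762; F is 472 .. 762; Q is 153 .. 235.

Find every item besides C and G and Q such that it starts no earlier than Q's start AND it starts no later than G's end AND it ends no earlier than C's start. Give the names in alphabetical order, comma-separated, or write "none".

Conditions: its start is no earlier than Q's start (X.start >= 153) AND its start is no later than G's end (X.start <= 762) AND its end is no earlier than C's start (X.end >= 691).
F: start 472 >= 153? ✓; start 472 <= 762? ✓; end 762 >= 691? ✓ → yes.
Result: F.

F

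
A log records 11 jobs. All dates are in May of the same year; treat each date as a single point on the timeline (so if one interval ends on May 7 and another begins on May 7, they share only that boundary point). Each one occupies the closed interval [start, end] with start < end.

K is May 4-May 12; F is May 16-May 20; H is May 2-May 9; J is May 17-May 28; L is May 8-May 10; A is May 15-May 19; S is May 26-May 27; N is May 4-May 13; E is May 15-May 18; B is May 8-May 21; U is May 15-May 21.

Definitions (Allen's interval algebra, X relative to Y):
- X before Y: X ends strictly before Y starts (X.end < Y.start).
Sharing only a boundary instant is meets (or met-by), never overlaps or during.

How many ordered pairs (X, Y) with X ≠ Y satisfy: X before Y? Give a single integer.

Checking all 110 ordered pairs for relation 'before'; matching pairs in alphabetical order:
(A, S): A before S ✓
(B, S): B before S ✓
(E, S): E before S ✓
(F, S): F before S ✓
(H, A): H before A ✓
(H, E): H before E ✓
(H, F): H before F ✓
(H, J): H before J ✓
(H, S): H before S ✓
(H, U): H before U ✓
(K, A): K before A ✓
(K, E): K before E ✓
(K, F): K before F ✓
(K, J): K before J ✓
(K, S): K before S ✓
(K, U): K before U ✓
(L, A): L before A ✓
(L, E): L before E ✓
(L, F): L before F ✓
(L, J): L before J ✓
(L, S): L before S ✓
(L, U): L before U ✓
(N, A): N before A ✓
(N, E): N before E ✓
... plus 5 further pairs not listed.
Count: 29.

29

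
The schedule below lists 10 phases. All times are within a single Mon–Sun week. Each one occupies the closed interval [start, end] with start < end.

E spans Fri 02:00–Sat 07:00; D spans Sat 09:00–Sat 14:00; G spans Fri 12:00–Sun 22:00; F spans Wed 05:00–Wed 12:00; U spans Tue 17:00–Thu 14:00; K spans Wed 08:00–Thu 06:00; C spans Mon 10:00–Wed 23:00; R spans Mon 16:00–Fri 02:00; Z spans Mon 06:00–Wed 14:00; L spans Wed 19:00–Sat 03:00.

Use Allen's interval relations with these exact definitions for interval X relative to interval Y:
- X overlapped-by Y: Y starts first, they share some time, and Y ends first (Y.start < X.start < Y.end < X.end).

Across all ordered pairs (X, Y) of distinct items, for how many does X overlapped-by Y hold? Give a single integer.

15

Checking all 90 ordered pairs for relation 'overlapped-by'; matching pairs in alphabetical order:
(C, Z): C overlapped-by Z ✓
(E, L): E overlapped-by L ✓
(G, E): G overlapped-by E ✓
(G, L): G overlapped-by L ✓
(K, C): K overlapped-by C ✓
(K, F): K overlapped-by F ✓
(K, Z): K overlapped-by Z ✓
(L, C): L overlapped-by C ✓
(L, K): L overlapped-by K ✓
(L, R): L overlapped-by R ✓
(L, U): L overlapped-by U ✓
(R, C): R overlapped-by C ✓
(R, Z): R overlapped-by Z ✓
(U, C): U overlapped-by C ✓
(U, Z): U overlapped-by Z ✓
Count: 15.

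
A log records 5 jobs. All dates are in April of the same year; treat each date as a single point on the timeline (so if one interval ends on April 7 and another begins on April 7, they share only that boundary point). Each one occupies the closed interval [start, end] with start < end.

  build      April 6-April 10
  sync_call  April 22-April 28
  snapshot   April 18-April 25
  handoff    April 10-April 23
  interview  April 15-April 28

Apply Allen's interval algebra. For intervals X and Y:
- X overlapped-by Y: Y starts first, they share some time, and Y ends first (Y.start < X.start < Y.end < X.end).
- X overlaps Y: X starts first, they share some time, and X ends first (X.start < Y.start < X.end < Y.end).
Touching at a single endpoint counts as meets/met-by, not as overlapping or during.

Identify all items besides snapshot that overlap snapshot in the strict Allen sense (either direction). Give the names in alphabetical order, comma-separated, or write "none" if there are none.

Target snapshot = [April 18, April 25].
build [April 6, April 10] → before → no.
handoff [April 10, April 23] → overlaps → yes.
interview [April 15, April 28] → contains → no.
sync_call [April 22, April 28] → overlapped-by → yes.
Result: handoff, sync_call.

handoff, sync_call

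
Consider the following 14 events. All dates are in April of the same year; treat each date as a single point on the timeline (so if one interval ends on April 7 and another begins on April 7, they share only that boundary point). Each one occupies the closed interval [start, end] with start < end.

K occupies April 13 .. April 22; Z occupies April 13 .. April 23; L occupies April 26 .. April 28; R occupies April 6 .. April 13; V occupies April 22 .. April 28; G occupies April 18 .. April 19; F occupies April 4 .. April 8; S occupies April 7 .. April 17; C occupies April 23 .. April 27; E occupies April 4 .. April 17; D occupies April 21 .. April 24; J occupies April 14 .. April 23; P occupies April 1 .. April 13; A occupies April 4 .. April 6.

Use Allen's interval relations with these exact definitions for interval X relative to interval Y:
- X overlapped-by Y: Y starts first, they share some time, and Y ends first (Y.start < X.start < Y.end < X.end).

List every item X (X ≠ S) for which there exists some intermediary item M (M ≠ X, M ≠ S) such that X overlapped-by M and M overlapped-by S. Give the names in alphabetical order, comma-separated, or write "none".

Target S = [April 7, April 17].
Intermediaries M with M overlapped-by S: J, K, Z.
Via J — items with X overlapped-by J: D, V.
Via K — items with X overlapped-by K: D, J.
Via Z — items with X overlapped-by Z: D, V.
Union: D, J, V.

D, J, V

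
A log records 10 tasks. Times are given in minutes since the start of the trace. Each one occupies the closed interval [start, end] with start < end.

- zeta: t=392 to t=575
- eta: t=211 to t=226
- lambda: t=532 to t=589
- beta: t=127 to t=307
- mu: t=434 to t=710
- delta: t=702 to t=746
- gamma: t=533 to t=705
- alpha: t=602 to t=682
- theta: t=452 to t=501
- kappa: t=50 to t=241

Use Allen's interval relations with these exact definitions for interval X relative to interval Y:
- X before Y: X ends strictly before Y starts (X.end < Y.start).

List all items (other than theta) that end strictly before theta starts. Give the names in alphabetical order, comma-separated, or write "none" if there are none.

Target theta = [t=452, t=501].
alpha [t=602, t=682] → after → no.
beta [t=127, t=307] → before → yes.
delta [t=702, t=746] → after → no.
eta [t=211, t=226] → before → yes.
gamma [t=533, t=705] → after → no.
kappa [t=50, t=241] → before → yes.
lambda [t=532, t=589] → after → no.
mu [t=434, t=710] → contains → no.
zeta [t=392, t=575] → contains → no.
Result: beta, eta, kappa.

beta, eta, kappa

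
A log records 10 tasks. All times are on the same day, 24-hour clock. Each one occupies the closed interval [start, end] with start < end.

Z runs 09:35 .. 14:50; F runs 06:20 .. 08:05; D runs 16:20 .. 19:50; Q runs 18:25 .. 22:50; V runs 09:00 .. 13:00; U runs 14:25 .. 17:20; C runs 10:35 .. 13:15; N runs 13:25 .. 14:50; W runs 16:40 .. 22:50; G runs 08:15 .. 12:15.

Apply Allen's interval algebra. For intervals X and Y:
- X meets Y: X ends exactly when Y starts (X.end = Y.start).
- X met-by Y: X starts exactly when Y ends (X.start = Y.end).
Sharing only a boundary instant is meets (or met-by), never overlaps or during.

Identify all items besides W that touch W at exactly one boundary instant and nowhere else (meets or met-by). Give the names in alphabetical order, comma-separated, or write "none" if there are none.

Target W = [16:40, 22:50].
C [10:35, 13:15] → before → no.
D [16:20, 19:50] → overlaps → no.
F [06:20, 08:05] → before → no.
G [08:15, 12:15] → before → no.
N [13:25, 14:50] → before → no.
Q [18:25, 22:50] → finishes → no.
U [14:25, 17:20] → overlaps → no.
V [09:00, 13:00] → before → no.
Z [09:35, 14:50] → before → no.
Result: none.

none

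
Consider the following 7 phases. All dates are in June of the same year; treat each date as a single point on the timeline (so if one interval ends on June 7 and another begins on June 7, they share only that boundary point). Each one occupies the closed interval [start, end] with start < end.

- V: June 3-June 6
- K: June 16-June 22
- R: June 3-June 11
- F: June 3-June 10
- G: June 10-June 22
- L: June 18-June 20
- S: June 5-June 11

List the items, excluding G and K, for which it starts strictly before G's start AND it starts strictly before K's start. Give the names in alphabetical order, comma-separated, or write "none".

Conditions: its start is strictly before G's start (X.start < June 10) AND its start is strictly before K's start (X.start < June 16).
F: start June 3 < June 10? ✓; start June 3 < June 16? ✓ → yes.
L: start June 18 < June 10? ✗; start June 18 < June 16? ✗ → no.
R: start June 3 < June 10? ✓; start June 3 < June 16? ✓ → yes.
S: start June 5 < June 10? ✓; start June 5 < June 16? ✓ → yes.
V: start June 3 < June 10? ✓; start June 3 < June 16? ✓ → yes.
Result: F, R, S, V.

F, R, S, V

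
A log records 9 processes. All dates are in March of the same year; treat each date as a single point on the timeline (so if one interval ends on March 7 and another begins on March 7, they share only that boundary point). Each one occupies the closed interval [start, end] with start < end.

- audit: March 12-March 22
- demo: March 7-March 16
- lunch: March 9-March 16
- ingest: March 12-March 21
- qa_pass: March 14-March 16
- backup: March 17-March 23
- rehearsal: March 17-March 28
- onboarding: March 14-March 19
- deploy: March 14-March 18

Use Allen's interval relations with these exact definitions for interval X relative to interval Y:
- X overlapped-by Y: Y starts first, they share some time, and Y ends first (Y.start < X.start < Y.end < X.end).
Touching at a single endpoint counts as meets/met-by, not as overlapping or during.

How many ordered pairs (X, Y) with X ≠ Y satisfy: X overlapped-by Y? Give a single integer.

Checking all 72 ordered pairs for relation 'overlapped-by'; matching pairs in alphabetical order:
(audit, demo): audit overlapped-by demo ✓
(audit, lunch): audit overlapped-by lunch ✓
(backup, audit): backup overlapped-by audit ✓
(backup, deploy): backup overlapped-by deploy ✓
(backup, ingest): backup overlapped-by ingest ✓
(backup, onboarding): backup overlapped-by onboarding ✓
(deploy, demo): deploy overlapped-by demo ✓
(deploy, lunch): deploy overlapped-by lunch ✓
(ingest, demo): ingest overlapped-by demo ✓
(ingest, lunch): ingest overlapped-by lunch ✓
(onboarding, demo): onboarding overlapped-by demo ✓
(onboarding, lunch): onboarding overlapped-by lunch ✓
(rehearsal, audit): rehearsal overlapped-by audit ✓
(rehearsal, deploy): rehearsal overlapped-by deploy ✓
(rehearsal, ingest): rehearsal overlapped-by ingest ✓
(rehearsal, onboarding): rehearsal overlapped-by onboarding ✓
Count: 16.

16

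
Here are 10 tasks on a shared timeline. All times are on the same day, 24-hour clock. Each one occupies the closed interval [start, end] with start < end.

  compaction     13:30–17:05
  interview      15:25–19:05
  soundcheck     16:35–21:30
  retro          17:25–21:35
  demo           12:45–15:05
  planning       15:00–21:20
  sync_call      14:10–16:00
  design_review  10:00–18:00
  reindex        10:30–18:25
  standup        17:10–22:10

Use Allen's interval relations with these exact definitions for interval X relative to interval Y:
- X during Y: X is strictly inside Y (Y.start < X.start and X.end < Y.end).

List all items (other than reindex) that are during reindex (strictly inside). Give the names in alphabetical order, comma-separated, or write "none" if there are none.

Target reindex = [10:30, 18:25].
compaction [13:30, 17:05] → during → yes.
demo [12:45, 15:05] → during → yes.
design_review [10:00, 18:00] → overlaps → no.
interview [15:25, 19:05] → overlapped-by → no.
planning [15:00, 21:20] → overlapped-by → no.
retro [17:25, 21:35] → overlapped-by → no.
soundcheck [16:35, 21:30] → overlapped-by → no.
standup [17:10, 22:10] → overlapped-by → no.
sync_call [14:10, 16:00] → during → yes.
Result: compaction, demo, sync_call.

compaction, demo, sync_call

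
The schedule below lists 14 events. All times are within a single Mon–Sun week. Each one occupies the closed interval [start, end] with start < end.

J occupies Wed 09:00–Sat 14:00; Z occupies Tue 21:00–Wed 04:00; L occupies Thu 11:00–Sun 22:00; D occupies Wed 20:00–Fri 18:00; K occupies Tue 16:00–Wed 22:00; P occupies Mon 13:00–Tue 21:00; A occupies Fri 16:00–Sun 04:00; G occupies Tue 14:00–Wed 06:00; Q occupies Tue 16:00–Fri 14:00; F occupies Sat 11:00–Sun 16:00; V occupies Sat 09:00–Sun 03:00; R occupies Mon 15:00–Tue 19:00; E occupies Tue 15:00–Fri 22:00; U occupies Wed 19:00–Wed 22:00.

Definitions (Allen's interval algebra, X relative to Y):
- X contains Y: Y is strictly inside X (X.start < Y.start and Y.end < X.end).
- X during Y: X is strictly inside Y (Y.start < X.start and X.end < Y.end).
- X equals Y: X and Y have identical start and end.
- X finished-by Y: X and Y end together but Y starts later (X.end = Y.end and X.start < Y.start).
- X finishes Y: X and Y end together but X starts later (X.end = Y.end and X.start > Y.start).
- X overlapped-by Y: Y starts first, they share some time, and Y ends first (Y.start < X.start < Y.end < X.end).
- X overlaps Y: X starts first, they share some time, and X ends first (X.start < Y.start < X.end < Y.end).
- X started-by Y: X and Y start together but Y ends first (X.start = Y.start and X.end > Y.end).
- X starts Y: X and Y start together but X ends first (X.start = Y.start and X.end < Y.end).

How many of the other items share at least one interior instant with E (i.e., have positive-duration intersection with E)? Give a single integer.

Target E = [Tue 15:00, Fri 22:00].
A [Fri 16:00, Sun 04:00] → overlapped-by → counts.
D [Wed 20:00, Fri 18:00] → during → counts.
F [Sat 11:00, Sun 16:00] → after → no.
G [Tue 14:00, Wed 06:00] → overlaps → counts.
J [Wed 09:00, Sat 14:00] → overlapped-by → counts.
K [Tue 16:00, Wed 22:00] → during → counts.
L [Thu 11:00, Sun 22:00] → overlapped-by → counts.
P [Mon 13:00, Tue 21:00] → overlaps → counts.
Q [Tue 16:00, Fri 14:00] → during → counts.
R [Mon 15:00, Tue 19:00] → overlaps → counts.
U [Wed 19:00, Wed 22:00] → during → counts.
V [Sat 09:00, Sun 03:00] → after → no.
Z [Tue 21:00, Wed 04:00] → during → counts.
Total: 11.

11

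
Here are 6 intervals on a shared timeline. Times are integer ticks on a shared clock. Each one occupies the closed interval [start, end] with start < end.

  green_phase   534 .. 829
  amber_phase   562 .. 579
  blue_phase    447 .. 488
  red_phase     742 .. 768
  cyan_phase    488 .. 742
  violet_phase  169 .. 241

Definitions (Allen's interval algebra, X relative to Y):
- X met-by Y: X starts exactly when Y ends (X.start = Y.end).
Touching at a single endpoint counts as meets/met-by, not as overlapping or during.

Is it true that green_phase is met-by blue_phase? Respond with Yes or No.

No

green_phase = [534, 829], blue_phase = [447, 488].
Actual relation of green_phase to blue_phase: after.
Asked whether 'met-by' holds → No.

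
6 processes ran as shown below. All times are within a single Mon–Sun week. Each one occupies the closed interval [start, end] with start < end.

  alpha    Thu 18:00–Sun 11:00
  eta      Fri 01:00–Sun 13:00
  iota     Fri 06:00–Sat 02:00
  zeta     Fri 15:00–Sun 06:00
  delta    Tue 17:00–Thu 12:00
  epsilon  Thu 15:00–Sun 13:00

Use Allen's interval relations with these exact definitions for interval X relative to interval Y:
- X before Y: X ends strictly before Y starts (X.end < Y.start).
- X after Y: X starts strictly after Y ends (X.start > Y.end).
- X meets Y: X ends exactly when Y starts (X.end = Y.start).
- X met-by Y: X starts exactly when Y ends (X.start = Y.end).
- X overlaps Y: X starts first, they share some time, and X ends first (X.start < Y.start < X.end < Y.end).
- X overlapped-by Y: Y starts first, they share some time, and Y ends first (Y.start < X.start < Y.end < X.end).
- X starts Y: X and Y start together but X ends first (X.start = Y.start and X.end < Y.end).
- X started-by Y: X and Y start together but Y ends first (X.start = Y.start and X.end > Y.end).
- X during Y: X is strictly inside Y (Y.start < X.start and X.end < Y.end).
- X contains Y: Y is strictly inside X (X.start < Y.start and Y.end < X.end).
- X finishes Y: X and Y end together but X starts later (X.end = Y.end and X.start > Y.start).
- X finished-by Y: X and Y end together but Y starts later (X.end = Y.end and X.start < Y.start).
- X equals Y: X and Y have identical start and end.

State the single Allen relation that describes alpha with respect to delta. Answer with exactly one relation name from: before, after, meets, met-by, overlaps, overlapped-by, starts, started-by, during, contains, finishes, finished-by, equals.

alpha = [Thu 18:00, Sun 11:00]; delta = [Tue 17:00, Thu 12:00].
Compare endpoints: alpha.start > delta.start, alpha.start > delta.end, alpha.end > delta.start, alpha.end > delta.end.
That pattern is 'after'.

after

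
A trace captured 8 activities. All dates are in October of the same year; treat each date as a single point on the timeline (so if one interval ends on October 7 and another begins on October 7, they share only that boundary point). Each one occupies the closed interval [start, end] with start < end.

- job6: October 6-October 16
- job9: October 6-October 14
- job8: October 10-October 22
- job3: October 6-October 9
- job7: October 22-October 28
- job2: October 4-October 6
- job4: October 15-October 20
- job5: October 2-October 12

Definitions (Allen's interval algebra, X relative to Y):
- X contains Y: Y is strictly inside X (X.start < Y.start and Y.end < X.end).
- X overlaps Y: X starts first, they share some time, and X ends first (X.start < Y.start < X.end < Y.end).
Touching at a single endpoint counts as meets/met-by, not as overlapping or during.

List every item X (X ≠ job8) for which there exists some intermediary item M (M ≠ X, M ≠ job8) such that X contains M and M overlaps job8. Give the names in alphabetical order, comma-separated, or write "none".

none

Target job8 = [October 10, October 22].
Intermediaries M with M overlaps job8: job5, job6, job9.
Via job5 — items with X contains job5: none.
Via job6 — items with X contains job6: none.
Via job9 — items with X contains job9: none.
Union: none.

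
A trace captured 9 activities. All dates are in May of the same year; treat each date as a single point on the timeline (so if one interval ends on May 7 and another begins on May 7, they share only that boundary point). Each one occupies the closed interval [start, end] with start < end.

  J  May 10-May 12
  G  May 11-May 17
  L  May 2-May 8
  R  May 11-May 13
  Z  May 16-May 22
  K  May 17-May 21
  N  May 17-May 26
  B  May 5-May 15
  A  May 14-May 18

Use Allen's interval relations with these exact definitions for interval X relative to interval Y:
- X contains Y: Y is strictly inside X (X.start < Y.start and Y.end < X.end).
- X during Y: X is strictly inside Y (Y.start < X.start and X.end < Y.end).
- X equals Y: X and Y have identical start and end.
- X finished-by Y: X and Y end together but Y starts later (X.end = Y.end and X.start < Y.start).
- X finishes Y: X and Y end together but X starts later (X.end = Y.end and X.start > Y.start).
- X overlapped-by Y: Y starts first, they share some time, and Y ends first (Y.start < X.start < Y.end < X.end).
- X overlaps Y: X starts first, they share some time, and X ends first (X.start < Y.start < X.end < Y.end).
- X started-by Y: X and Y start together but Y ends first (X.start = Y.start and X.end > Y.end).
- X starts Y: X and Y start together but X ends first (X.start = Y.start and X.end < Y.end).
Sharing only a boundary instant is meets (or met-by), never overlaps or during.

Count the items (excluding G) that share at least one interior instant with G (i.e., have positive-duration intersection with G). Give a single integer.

5

Target G = [May 11, May 17].
A [May 14, May 18] → overlapped-by → counts.
B [May 5, May 15] → overlaps → counts.
J [May 10, May 12] → overlaps → counts.
K [May 17, May 21] → met-by → no.
L [May 2, May 8] → before → no.
N [May 17, May 26] → met-by → no.
R [May 11, May 13] → starts → counts.
Z [May 16, May 22] → overlapped-by → counts.
Total: 5.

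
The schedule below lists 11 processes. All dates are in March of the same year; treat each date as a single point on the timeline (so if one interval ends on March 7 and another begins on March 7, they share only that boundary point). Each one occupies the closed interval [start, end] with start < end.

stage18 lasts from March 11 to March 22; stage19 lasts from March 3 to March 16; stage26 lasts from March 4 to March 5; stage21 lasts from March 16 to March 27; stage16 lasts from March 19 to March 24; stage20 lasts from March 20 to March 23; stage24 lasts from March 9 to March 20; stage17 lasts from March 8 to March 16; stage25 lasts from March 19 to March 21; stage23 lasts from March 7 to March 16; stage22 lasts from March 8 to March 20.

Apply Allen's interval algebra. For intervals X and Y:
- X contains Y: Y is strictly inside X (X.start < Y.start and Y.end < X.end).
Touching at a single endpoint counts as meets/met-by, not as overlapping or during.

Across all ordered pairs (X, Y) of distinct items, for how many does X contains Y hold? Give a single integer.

Checking all 110 ordered pairs for relation 'contains'; matching pairs in alphabetical order:
(stage16, stage20): stage16 contains stage20 ✓
(stage18, stage25): stage18 contains stage25 ✓
(stage19, stage26): stage19 contains stage26 ✓
(stage21, stage16): stage21 contains stage16 ✓
(stage21, stage20): stage21 contains stage20 ✓
(stage21, stage25): stage21 contains stage25 ✓
Count: 6.

6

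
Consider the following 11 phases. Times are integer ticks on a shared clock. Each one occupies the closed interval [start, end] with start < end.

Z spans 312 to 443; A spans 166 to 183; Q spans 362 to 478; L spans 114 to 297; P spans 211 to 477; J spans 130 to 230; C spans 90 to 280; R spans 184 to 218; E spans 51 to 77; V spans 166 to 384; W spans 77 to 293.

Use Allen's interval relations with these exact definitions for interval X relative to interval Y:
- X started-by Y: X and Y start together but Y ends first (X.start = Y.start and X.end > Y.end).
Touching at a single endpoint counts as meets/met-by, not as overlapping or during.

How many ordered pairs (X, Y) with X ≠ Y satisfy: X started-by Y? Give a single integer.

Checking all 110 ordered pairs for relation 'started-by'; matching pairs in alphabetical order:
(V, A): V started-by A ✓
Count: 1.

1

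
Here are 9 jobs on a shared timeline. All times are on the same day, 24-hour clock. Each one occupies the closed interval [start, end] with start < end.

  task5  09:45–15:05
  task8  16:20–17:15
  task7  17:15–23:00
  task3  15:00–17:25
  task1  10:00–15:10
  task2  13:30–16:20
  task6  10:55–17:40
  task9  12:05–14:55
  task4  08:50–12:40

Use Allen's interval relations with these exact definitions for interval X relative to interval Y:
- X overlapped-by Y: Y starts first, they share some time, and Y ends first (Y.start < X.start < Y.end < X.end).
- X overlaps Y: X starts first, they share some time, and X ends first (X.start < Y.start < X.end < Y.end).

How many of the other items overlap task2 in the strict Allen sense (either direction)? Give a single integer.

Target task2 = [13:30, 16:20].
task1 [10:00, 15:10] → overlaps → counts.
task3 [15:00, 17:25] → overlapped-by → counts.
task4 [08:50, 12:40] → before → no.
task5 [09:45, 15:05] → overlaps → counts.
task6 [10:55, 17:40] → contains → no.
task7 [17:15, 23:00] → after → no.
task8 [16:20, 17:15] → met-by → no.
task9 [12:05, 14:55] → overlaps → counts.
Total: 4.

4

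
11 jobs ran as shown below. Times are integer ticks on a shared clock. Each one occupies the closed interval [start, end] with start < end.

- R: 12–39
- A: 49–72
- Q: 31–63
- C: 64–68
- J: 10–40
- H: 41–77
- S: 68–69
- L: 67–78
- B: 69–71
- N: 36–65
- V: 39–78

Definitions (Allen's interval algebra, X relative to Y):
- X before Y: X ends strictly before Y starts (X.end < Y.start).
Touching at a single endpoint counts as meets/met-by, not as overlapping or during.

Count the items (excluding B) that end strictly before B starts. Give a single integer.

Target B = [69, 71].
A [49, 72] → contains → no.
C [64, 68] → before → counts.
H [41, 77] → contains → no.
J [10, 40] → before → counts.
L [67, 78] → contains → no.
N [36, 65] → before → counts.
Q [31, 63] → before → counts.
R [12, 39] → before → counts.
S [68, 69] → meets → no.
V [39, 78] → contains → no.
Total: 5.

5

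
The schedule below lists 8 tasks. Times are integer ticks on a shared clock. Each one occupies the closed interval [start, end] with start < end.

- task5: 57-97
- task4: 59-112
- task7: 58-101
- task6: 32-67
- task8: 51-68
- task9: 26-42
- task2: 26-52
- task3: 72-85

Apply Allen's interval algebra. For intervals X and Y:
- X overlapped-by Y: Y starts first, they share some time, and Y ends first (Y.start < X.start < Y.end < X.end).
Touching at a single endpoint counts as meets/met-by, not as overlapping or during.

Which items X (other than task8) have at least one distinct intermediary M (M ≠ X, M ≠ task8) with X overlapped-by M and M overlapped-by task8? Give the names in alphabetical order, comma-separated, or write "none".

Target task8 = [51, 68].
Intermediaries M with M overlapped-by task8: task4, task5, task7.
Via task4 — items with X overlapped-by task4: none.
Via task5 — items with X overlapped-by task5: task4, task7.
Via task7 — items with X overlapped-by task7: task4.
Union: task4, task7.

task4, task7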